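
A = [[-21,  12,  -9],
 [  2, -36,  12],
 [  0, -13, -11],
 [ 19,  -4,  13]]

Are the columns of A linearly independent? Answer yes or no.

yes

Row reduce A to echelon form.
R2 ← R2 + (2/21)·R1: [0, -244/7, 78/7]
R4 ← R4 + (19/21)·R1: [0, 48/7, 34/7]
R3 ← R3 − (91/244)·R2: [0, 0, -1849/122]
R4 ← R4 + (12/61)·R2: [0, 0, 430/61]
R4 ← R4 + (20/43)·R3: [0, 0, 0]
3 pivots among 3 columns.
Every column is a pivot column, so the columns are linearly independent.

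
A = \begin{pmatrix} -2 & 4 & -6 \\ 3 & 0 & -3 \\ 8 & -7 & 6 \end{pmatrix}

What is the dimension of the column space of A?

Row reduce to echelon form.
R2 ← R2 + (3/2)·R1: [0, 6, -12]
R3 ← R3 + (4)·R1: [0, 9, -18]
R3 ← R3 − (3/2)·R2: [0, 0, 0]
Echelon form has 2 nonzero rows, so rank(A) = 2.
The column space has dimension equal to the rank: 2.

2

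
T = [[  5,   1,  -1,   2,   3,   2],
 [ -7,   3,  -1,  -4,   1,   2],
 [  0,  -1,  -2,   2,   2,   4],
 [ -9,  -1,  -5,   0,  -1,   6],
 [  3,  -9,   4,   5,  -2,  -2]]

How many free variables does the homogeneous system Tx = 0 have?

Row reduce to echelon form.
R2 ← R2 + (7/5)·R1: [0, 22/5, -12/5, -6/5, 26/5, 24/5]
R4 ← R4 + (9/5)·R1: [0, 4/5, -34/5, 18/5, 22/5, 48/5]
R5 ← R5 − (3/5)·R1: [0, -48/5, 23/5, 19/5, -19/5, -16/5]
R3 ← R3 + (5/22)·R2: [0, 0, -28/11, 19/11, 35/11, 56/11]
R4 ← R4 − (2/11)·R2: [0, 0, -70/11, 42/11, 38/11, 96/11]
R5 ← R5 + (24/11)·R2: [0, 0, -7/11, 13/11, 83/11, 80/11]
R4 ← R4 − (5/2)·R3: [0, 0, 0, -1/2, -9/2, -4]
R5 ← R5 − (1/4)·R3: [0, 0, 0, 3/4, 27/4, 6]
R5 ← R5 + (3/2)·R4: [0, 0, 0, 0, 0, 0]
4 nonzero rows, so rank(T) = 4.
T has 6 columns; by rank–nullity, nullity = 6 − 4 = 2.

2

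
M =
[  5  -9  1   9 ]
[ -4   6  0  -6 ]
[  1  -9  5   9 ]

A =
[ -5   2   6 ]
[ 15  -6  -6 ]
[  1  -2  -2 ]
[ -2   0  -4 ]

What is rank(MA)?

2

First compute MA:
[[-177,  62,  46],
 [122, -44, -36],
 [-153,  46,  14]]
Now row reduce the product.
R2 ← R2 + (122/177)·R1: [0, -224/177, -760/177]
R3 ← R3 − (51/59)·R1: [0, -448/59, -1520/59]
R3 ← R3 − (6)·R2: [0, 0, 0]
2 nonzero rows, so rank(MA) = 2.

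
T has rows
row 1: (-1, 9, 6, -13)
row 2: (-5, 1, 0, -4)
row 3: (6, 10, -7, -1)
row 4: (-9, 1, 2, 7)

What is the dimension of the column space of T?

4

Row reduce to echelon form.
R2 ← R2 − (5)·R1: [0, -44, -30, 61]
R3 ← R3 + (6)·R1: [0, 64, 29, -79]
R4 ← R4 − (9)·R1: [0, -80, -52, 124]
R3 ← R3 + (16/11)·R2: [0, 0, -161/11, 107/11]
R4 ← R4 − (20/11)·R2: [0, 0, 28/11, 144/11]
R4 ← R4 + (4/23)·R3: [0, 0, 0, 340/23]
Echelon form has 4 nonzero rows, so rank(T) = 4.
The column space has dimension equal to the rank: 4.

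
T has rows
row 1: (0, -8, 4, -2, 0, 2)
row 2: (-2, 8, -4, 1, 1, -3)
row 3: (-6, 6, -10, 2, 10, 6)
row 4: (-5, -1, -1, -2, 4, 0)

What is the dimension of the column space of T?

Row reduce to echelon form.
Swap R1 ↔ R2
R3 ← R3 − (3)·R1: [0, -18, 2, -1, 7, 15]
R4 ← R4 − (5/2)·R1: [0, -21, 9, -9/2, 3/2, 15/2]
R3 ← R3 − (9/4)·R2: [0, 0, -7, 7/2, 7, 21/2]
R4 ← R4 − (21/8)·R2: [0, 0, -3/2, 3/4, 3/2, 9/4]
R4 ← R4 − (3/14)·R3: [0, 0, 0, 0, 0, 0]
Echelon form has 3 nonzero rows, so rank(T) = 3.
The column space has dimension equal to the rank: 3.

3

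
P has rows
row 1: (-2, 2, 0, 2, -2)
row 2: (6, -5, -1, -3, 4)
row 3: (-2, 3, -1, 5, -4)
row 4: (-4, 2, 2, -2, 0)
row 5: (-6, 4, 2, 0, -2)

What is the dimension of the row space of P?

Row reduce to echelon form.
R2 ← R2 + (3)·R1: [0, 1, -1, 3, -2]
R3 ← R3 − R1: [0, 1, -1, 3, -2]
R4 ← R4 − (2)·R1: [0, -2, 2, -6, 4]
R5 ← R5 − (3)·R1: [0, -2, 2, -6, 4]
R3 ← R3 − R2: [0, 0, 0, 0, 0]
R4 ← R4 + (2)·R2: [0, 0, 0, 0, 0]
R5 ← R5 + (2)·R2: [0, 0, 0, 0, 0]
Echelon form has 2 nonzero rows, so rank(P) = 2.
The row space has dimension equal to the rank: 2.

2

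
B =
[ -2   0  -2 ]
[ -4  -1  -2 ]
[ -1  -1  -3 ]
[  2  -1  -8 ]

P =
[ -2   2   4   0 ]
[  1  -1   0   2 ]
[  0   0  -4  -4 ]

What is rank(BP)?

First compute BP:
[[  4,  -4,   0,   8],
 [  7,  -7,  -8,   6],
 [  1,  -1,   8,  10],
 [ -5,   5,  40,  30]]
Now row reduce the product.
R2 ← R2 − (7/4)·R1: [0, 0, -8, -8]
R3 ← R3 − (1/4)·R1: [0, 0, 8, 8]
R4 ← R4 + (5/4)·R1: [0, 0, 40, 40]
R3 ← R3 + R2: [0, 0, 0, 0]
R4 ← R4 + (5)·R2: [0, 0, 0, 0]
2 nonzero rows, so rank(BP) = 2.

2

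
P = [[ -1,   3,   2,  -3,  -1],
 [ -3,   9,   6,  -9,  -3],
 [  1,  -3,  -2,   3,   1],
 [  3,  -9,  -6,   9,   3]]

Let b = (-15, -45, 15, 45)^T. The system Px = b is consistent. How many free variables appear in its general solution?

4

Row reduce the augmented matrix [P | b].
R2 ← R2 − (3)·R1: [0, 0, 0, 0, 0, 0]
R3 ← R3 + R1: [0, 0, 0, 0, 0, 0]
R4 ← R4 + (3)·R1: [0, 0, 0, 0, 0, 0]
The echelon form has 1 nonzero rows, and every pivot lies in the first 5 columns, so rank(P) = rank([P|b]) = 1.
The system is consistent.
Free variables = (unknowns) − (rank) = 5 − 1 = 4.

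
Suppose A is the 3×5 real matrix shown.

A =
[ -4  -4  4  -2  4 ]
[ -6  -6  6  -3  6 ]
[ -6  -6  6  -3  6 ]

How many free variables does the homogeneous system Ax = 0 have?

4

Row reduce to echelon form.
R2 ← R2 − (3/2)·R1: [0, 0, 0, 0, 0]
R3 ← R3 − (3/2)·R1: [0, 0, 0, 0, 0]
1 nonzero row, so rank(A) = 1.
A has 5 columns; by rank–nullity, nullity = 5 − 1 = 4.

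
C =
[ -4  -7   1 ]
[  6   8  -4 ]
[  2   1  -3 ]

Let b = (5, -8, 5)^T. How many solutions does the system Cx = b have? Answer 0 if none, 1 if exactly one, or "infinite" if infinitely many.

0

Row reduce the augmented matrix [C | b].
R2 ← R2 + (3/2)·R1: [0, -5/2, -5/2, -1/2]
R3 ← R3 + (1/2)·R1: [0, -5/2, -5/2, 15/2]
R3 ← R3 − R2: [0, 0, 0, 8]
The echelon form has 3 nonzero rows; the last pivot sits in the augmented column, so rank(C) = 2 but rank([C|b]) = 3.
Since the ranks differ, the system is inconsistent.
It has no solutions.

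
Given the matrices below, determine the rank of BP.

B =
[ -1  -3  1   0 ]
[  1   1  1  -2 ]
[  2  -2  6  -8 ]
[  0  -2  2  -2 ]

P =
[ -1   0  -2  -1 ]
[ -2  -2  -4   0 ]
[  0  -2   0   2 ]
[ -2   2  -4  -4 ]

First compute BP:
[[  7,   4,  14,   3],
 [  1,  -8,   2,   9],
 [ 18, -24,  36,  42],
 [  8,  -4,  16,  12]]
Now row reduce the product.
R2 ← R2 − (1/7)·R1: [0, -60/7, 0, 60/7]
R3 ← R3 − (18/7)·R1: [0, -240/7, 0, 240/7]
R4 ← R4 − (8/7)·R1: [0, -60/7, 0, 60/7]
R3 ← R3 − (4)·R2: [0, 0, 0, 0]
R4 ← R4 − R2: [0, 0, 0, 0]
2 nonzero rows, so rank(BP) = 2.

2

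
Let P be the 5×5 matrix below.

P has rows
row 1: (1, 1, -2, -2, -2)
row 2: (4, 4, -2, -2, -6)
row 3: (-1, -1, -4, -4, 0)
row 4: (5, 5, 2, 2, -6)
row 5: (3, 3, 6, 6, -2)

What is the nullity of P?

Row reduce to echelon form.
R2 ← R2 − (4)·R1: [0, 0, 6, 6, 2]
R3 ← R3 + R1: [0, 0, -6, -6, -2]
R4 ← R4 − (5)·R1: [0, 0, 12, 12, 4]
R5 ← R5 − (3)·R1: [0, 0, 12, 12, 4]
R3 ← R3 + R2: [0, 0, 0, 0, 0]
R4 ← R4 − (2)·R2: [0, 0, 0, 0, 0]
R5 ← R5 − (2)·R2: [0, 0, 0, 0, 0]
2 nonzero rows, so rank(P) = 2.
P has 5 columns; by rank–nullity, nullity = 5 − 2 = 3.

3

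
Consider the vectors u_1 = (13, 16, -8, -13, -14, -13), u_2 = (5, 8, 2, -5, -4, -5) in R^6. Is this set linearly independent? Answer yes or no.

yes

Form the matrix with these vectors as rows and row reduce.
R2 ← R2 − (5/13)·R1: [0, 24/13, 66/13, 0, 18/13, 0]
2 nonzero rows, so the 2 vectors span a space of dimension 2.
Since 2 = 2, the vectors are linearly independent.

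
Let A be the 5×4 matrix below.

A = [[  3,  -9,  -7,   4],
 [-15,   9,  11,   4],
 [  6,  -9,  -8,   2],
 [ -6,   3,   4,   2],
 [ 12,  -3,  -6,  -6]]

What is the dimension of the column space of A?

2

Row reduce to echelon form.
R2 ← R2 + (5)·R1: [0, -36, -24, 24]
R3 ← R3 − (2)·R1: [0, 9, 6, -6]
R4 ← R4 + (2)·R1: [0, -15, -10, 10]
R5 ← R5 − (4)·R1: [0, 33, 22, -22]
R3 ← R3 + (1/4)·R2: [0, 0, 0, 0]
R4 ← R4 − (5/12)·R2: [0, 0, 0, 0]
R5 ← R5 + (11/12)·R2: [0, 0, 0, 0]
Echelon form has 2 nonzero rows, so rank(A) = 2.
The column space has dimension equal to the rank: 2.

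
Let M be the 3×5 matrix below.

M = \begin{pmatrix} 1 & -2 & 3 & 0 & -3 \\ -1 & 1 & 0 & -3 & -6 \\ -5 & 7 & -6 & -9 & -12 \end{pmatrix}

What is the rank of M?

Row reduce to echelon form.
R2 ← R2 + R1: [0, -1, 3, -3, -9]
R3 ← R3 + (5)·R1: [0, -3, 9, -9, -27]
R3 ← R3 − (3)·R2: [0, 0, 0, 0, 0]
Echelon form has 2 nonzero rows, so rank(M) = 2.

2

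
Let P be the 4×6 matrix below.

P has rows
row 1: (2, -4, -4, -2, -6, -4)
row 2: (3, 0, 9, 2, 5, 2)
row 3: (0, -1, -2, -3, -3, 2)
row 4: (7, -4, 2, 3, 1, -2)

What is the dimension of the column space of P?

4

Row reduce to echelon form.
R2 ← R2 − (3/2)·R1: [0, 6, 15, 5, 14, 8]
R4 ← R4 − (7/2)·R1: [0, 10, 16, 10, 22, 12]
R3 ← R3 + (1/6)·R2: [0, 0, 1/2, -13/6, -2/3, 10/3]
R4 ← R4 − (5/3)·R2: [0, 0, -9, 5/3, -4/3, -4/3]
R4 ← R4 + (18)·R3: [0, 0, 0, -112/3, -40/3, 176/3]
Echelon form has 4 nonzero rows, so rank(P) = 4.
The column space has dimension equal to the rank: 4.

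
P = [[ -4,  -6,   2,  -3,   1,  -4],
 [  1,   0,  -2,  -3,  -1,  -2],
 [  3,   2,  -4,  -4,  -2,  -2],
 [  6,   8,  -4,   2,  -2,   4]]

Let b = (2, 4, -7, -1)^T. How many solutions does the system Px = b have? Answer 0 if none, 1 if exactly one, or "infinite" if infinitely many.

0

Row reduce the augmented matrix [P | b].
R2 ← R2 + (1/4)·R1: [0, -3/2, -3/2, -15/4, -3/4, -3, 9/2]
R3 ← R3 + (3/4)·R1: [0, -5/2, -5/2, -25/4, -5/4, -5, -11/2]
R4 ← R4 + (3/2)·R1: [0, -1, -1, -5/2, -1/2, -2, 2]
R3 ← R3 − (5/3)·R2: [0, 0, 0, 0, 0, 0, -13]
R4 ← R4 − (2/3)·R2: [0, 0, 0, 0, 0, 0, -1]
R4 ← R4 − (1/13)·R3: [0, 0, 0, 0, 0, 0, 0]
The echelon form has 3 nonzero rows; the last pivot sits in the augmented column, so rank(P) = 2 but rank([P|b]) = 3.
Since the ranks differ, the system is inconsistent.
It has no solutions.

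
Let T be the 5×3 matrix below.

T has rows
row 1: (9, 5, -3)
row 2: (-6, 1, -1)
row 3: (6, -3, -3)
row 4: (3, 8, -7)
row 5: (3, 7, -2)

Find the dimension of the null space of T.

Row reduce to echelon form.
R2 ← R2 + (2/3)·R1: [0, 13/3, -3]
R3 ← R3 − (2/3)·R1: [0, -19/3, -1]
R4 ← R4 − (1/3)·R1: [0, 19/3, -6]
R5 ← R5 − (1/3)·R1: [0, 16/3, -1]
R3 ← R3 + (19/13)·R2: [0, 0, -70/13]
R4 ← R4 − (19/13)·R2: [0, 0, -21/13]
R5 ← R5 − (16/13)·R2: [0, 0, 35/13]
R4 ← R4 − (3/10)·R3: [0, 0, 0]
R5 ← R5 + (1/2)·R3: [0, 0, 0]
3 nonzero rows, so rank(T) = 3.
T has 3 columns; by rank–nullity, nullity = 3 − 3 = 0.

0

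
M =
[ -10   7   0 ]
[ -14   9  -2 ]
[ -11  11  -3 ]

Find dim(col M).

Row reduce to echelon form.
R2 ← R2 − (7/5)·R1: [0, -4/5, -2]
R3 ← R3 − (11/10)·R1: [0, 33/10, -3]
R3 ← R3 + (33/8)·R2: [0, 0, -45/4]
Echelon form has 3 nonzero rows, so rank(M) = 3.
The column space has dimension equal to the rank: 3.

3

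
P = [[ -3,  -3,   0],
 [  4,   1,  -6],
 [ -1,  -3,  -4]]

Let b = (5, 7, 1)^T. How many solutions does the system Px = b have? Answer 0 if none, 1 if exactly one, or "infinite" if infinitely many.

0

Row reduce the augmented matrix [P | b].
R2 ← R2 + (4/3)·R1: [0, -3, -6, 41/3]
R3 ← R3 − (1/3)·R1: [0, -2, -4, -2/3]
R3 ← R3 − (2/3)·R2: [0, 0, 0, -88/9]
The echelon form has 3 nonzero rows; the last pivot sits in the augmented column, so rank(P) = 2 but rank([P|b]) = 3.
Since the ranks differ, the system is inconsistent.
It has no solutions.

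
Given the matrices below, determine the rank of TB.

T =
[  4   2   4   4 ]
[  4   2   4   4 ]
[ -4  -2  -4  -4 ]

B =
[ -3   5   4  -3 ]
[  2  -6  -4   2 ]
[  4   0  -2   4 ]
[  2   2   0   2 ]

1

First compute TB:
[[ 16,  16,   0,  16],
 [ 16,  16,   0,  16],
 [-16, -16,   0, -16]]
Now row reduce the product.
R2 ← R2 − R1: [0, 0, 0, 0]
R3 ← R3 + R1: [0, 0, 0, 0]
1 nonzero row, so rank(TB) = 1.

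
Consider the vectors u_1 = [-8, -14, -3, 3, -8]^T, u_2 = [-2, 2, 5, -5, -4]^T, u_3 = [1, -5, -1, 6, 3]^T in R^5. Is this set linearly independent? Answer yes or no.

yes

Form the matrix with these vectors as rows and row reduce.
R2 ← R2 − (1/4)·R1: [0, 11/2, 23/4, -23/4, -2]
R3 ← R3 + (1/8)·R1: [0, -27/4, -11/8, 51/8, 2]
R3 ← R3 + (27/22)·R2: [0, 0, 125/22, -15/22, -5/11]
3 nonzero rows, so the 3 vectors span a space of dimension 3.
Since 3 = 3, the vectors are linearly independent.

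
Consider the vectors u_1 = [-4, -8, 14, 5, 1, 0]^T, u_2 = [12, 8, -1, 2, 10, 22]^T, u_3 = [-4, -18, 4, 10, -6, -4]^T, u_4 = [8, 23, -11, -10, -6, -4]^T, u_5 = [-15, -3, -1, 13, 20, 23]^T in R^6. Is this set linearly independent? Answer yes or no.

Form the matrix with these vectors as rows and row reduce.
R2 ← R2 + (3)·R1: [0, -16, 41, 17, 13, 22]
R3 ← R3 − R1: [0, -10, -10, 5, -7, -4]
R4 ← R4 + (2)·R1: [0, 7, 17, 0, -4, -4]
R5 ← R5 − (15/4)·R1: [0, 27, -107/2, -23/4, 65/4, 23]
R3 ← R3 − (5/8)·R2: [0, 0, -285/8, -45/8, -121/8, -71/4]
R4 ← R4 + (7/16)·R2: [0, 0, 559/16, 119/16, 27/16, 45/8]
R5 ← R5 + (27/16)·R2: [0, 0, 251/16, 367/16, 611/16, 481/8]
R4 ← R4 + (559/570)·R3: [0, 0, 0, 73/38, -7493/570, -3358/285]
R5 ← R5 + (251/570)·R3: [0, 0, 0, 1555/76, 35941/1140, 14908/285]
R5 ← R5 − (1555/146)·R4: [0, 0, 0, 0, 62611/365, 889/5]
5 nonzero rows, so the 5 vectors span a space of dimension 5.
Since 5 = 5, the vectors are linearly independent.

yes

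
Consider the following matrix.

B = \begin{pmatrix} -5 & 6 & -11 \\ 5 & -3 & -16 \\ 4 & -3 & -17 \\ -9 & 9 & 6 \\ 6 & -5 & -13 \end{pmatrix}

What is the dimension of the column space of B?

Row reduce to echelon form.
R2 ← R2 + R1: [0, 3, -27]
R3 ← R3 + (4/5)·R1: [0, 9/5, -129/5]
R4 ← R4 − (9/5)·R1: [0, -9/5, 129/5]
R5 ← R5 + (6/5)·R1: [0, 11/5, -131/5]
R3 ← R3 − (3/5)·R2: [0, 0, -48/5]
R4 ← R4 + (3/5)·R2: [0, 0, 48/5]
R5 ← R5 − (11/15)·R2: [0, 0, -32/5]
R4 ← R4 + R3: [0, 0, 0]
R5 ← R5 − (2/3)·R3: [0, 0, 0]
Echelon form has 3 nonzero rows, so rank(B) = 3.
The column space has dimension equal to the rank: 3.

3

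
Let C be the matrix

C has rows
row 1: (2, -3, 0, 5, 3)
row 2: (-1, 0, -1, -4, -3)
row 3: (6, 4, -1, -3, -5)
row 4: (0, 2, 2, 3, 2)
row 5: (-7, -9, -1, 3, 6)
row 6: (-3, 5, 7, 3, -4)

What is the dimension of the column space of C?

Row reduce to echelon form.
R2 ← R2 + (1/2)·R1: [0, -3/2, -1, -3/2, -3/2]
R3 ← R3 − (3)·R1: [0, 13, -1, -18, -14]
R5 ← R5 + (7/2)·R1: [0, -39/2, -1, 41/2, 33/2]
R6 ← R6 + (3/2)·R1: [0, 1/2, 7, 21/2, 1/2]
R3 ← R3 + (26/3)·R2: [0, 0, -29/3, -31, -27]
R4 ← R4 + (4/3)·R2: [0, 0, 2/3, 1, 0]
R5 ← R5 − (13)·R2: [0, 0, 12, 40, 36]
R6 ← R6 + (1/3)·R2: [0, 0, 20/3, 10, 0]
R4 ← R4 + (2/29)·R3: [0, 0, 0, -33/29, -54/29]
R5 ← R5 + (36/29)·R3: [0, 0, 0, 44/29, 72/29]
R6 ← R6 + (20/29)·R3: [0, 0, 0, -330/29, -540/29]
R5 ← R5 + (4/3)·R4: [0, 0, 0, 0, 0]
R6 ← R6 − (10)·R4: [0, 0, 0, 0, 0]
Echelon form has 4 nonzero rows, so rank(C) = 4.
The column space has dimension equal to the rank: 4.

4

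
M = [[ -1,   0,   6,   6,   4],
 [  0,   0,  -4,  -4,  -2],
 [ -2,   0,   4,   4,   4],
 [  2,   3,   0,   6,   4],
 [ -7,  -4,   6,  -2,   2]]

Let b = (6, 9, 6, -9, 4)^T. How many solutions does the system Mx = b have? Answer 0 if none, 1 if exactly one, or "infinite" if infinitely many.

Row reduce the augmented matrix [M | b].
R3 ← R3 − (2)·R1: [0, 0, -8, -8, -4, -6]
R4 ← R4 + (2)·R1: [0, 3, 12, 18, 12, 3]
R5 ← R5 − (7)·R1: [0, -4, -36, -44, -26, -38]
Swap R2 ↔ R4
R5 ← R5 + (4/3)·R2: [0, 0, -20, -20, -10, -34]
R4 ← R4 − (1/2)·R3: [0, 0, 0, 0, 0, 12]
R5 ← R5 − (5/2)·R3: [0, 0, 0, 0, 0, -19]
R5 ← R5 + (19/12)·R4: [0, 0, 0, 0, 0, 0]
The echelon form has 4 nonzero rows; the last pivot sits in the augmented column, so rank(M) = 3 but rank([M|b]) = 4.
Since the ranks differ, the system is inconsistent.
It has no solutions.

0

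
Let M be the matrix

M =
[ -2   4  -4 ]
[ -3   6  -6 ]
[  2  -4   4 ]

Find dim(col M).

Row reduce to echelon form.
R2 ← R2 − (3/2)·R1: [0, 0, 0]
R3 ← R3 + R1: [0, 0, 0]
Echelon form has 1 nonzero row, so rank(M) = 1.
The column space has dimension equal to the rank: 1.

1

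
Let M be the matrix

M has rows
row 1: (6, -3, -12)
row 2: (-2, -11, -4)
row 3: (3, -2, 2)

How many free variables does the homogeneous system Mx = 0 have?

0

Row reduce to echelon form.
R2 ← R2 + (1/3)·R1: [0, -12, -8]
R3 ← R3 − (1/2)·R1: [0, -1/2, 8]
R3 ← R3 − (1/24)·R2: [0, 0, 25/3]
3 nonzero rows, so rank(M) = 3.
M has 3 columns; by rank–nullity, nullity = 3 − 3 = 0.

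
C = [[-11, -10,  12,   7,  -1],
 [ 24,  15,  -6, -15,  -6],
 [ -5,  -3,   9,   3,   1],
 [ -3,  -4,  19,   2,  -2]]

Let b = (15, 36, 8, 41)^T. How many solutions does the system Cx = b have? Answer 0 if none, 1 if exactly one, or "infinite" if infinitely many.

infinite

Row reduce the augmented matrix [C | b].
R2 ← R2 + (24/11)·R1: [0, -75/11, 222/11, 3/11, -90/11, 756/11]
R3 ← R3 − (5/11)·R1: [0, 17/11, 39/11, -2/11, 16/11, 13/11]
R4 ← R4 − (3/11)·R1: [0, -14/11, 173/11, 1/11, -19/11, 406/11]
R3 ← R3 + (17/75)·R2: [0, 0, 203/25, -3/25, -2/5, 419/25]
R4 ← R4 − (14/75)·R2: [0, 0, 299/25, 1/25, -1/5, 602/25]
R4 ← R4 − (299/203)·R3: [0, 0, 0, 44/203, 79/203, -123/203]
The echelon form has 4 nonzero rows, and every pivot lies in the first 5 columns, so rank(C) = rank([C|b]) = 4.
The system is consistent.
rank = 4 < 5 unknowns, so there are infinitely many solutions.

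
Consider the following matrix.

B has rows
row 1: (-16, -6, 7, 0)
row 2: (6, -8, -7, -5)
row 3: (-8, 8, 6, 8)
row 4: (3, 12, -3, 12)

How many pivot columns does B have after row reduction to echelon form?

Row reduce to echelon form.
R2 ← R2 + (3/8)·R1: [0, -41/4, -35/8, -5]
R3 ← R3 − (1/2)·R1: [0, 11, 5/2, 8]
R4 ← R4 + (3/16)·R1: [0, 87/8, -27/16, 12]
R3 ← R3 + (44/41)·R2: [0, 0, -90/41, 108/41]
R4 ← R4 + (87/82)·R2: [0, 0, -519/82, 549/82]
R4 ← R4 − (173/60)·R3: [0, 0, 0, -9/10]
Echelon form has 4 nonzero rows, so rank(B) = 4.
Each nonzero row contributes one pivot column: 4 pivot columns.

4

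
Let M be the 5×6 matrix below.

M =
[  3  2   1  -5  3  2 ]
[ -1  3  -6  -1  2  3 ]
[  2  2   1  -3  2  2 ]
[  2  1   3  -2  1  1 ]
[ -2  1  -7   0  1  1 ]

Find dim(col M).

Row reduce to echelon form.
R2 ← R2 + (1/3)·R1: [0, 11/3, -17/3, -8/3, 3, 11/3]
R3 ← R3 − (2/3)·R1: [0, 2/3, 1/3, 1/3, 0, 2/3]
R4 ← R4 − (2/3)·R1: [0, -1/3, 7/3, 4/3, -1, -1/3]
R5 ← R5 + (2/3)·R1: [0, 7/3, -19/3, -10/3, 3, 7/3]
R3 ← R3 − (2/11)·R2: [0, 0, 15/11, 9/11, -6/11, 0]
R4 ← R4 + (1/11)·R2: [0, 0, 20/11, 12/11, -8/11, 0]
R5 ← R5 − (7/11)·R2: [0, 0, -30/11, -18/11, 12/11, 0]
R4 ← R4 − (4/3)·R3: [0, 0, 0, 0, 0, 0]
R5 ← R5 + (2)·R3: [0, 0, 0, 0, 0, 0]
Echelon form has 3 nonzero rows, so rank(M) = 3.
The column space has dimension equal to the rank: 3.

3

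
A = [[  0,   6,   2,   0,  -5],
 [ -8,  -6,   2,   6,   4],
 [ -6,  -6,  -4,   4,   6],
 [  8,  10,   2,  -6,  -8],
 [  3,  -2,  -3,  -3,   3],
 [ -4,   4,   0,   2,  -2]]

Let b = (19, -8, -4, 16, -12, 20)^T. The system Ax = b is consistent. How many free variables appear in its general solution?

1

Row reduce the augmented matrix [A | b].
Swap R1 ↔ R2
R3 ← R3 − (3/4)·R1: [0, -3/2, -11/2, -1/2, 3, 2]
R4 ← R4 + R1: [0, 4, 4, 0, -4, 8]
R5 ← R5 + (3/8)·R1: [0, -17/4, -9/4, -3/4, 9/2, -15]
R6 ← R6 − (1/2)·R1: [0, 7, -1, -1, -4, 24]
R3 ← R3 + (1/4)·R2: [0, 0, -5, -1/2, 7/4, 27/4]
R4 ← R4 − (2/3)·R2: [0, 0, 8/3, 0, -2/3, -14/3]
R5 ← R5 + (17/24)·R2: [0, 0, -5/6, -3/4, 23/24, -37/24]
R6 ← R6 − (7/6)·R2: [0, 0, -10/3, -1, 11/6, 11/6]
R4 ← R4 + (8/15)·R3: [0, 0, 0, -4/15, 4/15, -16/15]
R5 ← R5 − (1/6)·R3: [0, 0, 0, -2/3, 2/3, -8/3]
R6 ← R6 − (2/3)·R3: [0, 0, 0, -2/3, 2/3, -8/3]
R5 ← R5 − (5/2)·R4: [0, 0, 0, 0, 0, 0]
R6 ← R6 − (5/2)·R4: [0, 0, 0, 0, 0, 0]
The echelon form has 4 nonzero rows, and every pivot lies in the first 5 columns, so rank(A) = rank([A|b]) = 4.
The system is consistent.
Free variables = (unknowns) − (rank) = 5 − 4 = 1.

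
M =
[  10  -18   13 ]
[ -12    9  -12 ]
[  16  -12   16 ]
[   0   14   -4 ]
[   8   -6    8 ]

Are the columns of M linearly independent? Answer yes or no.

no

Row reduce M to echelon form.
R2 ← R2 + (6/5)·R1: [0, -63/5, 18/5]
R3 ← R3 − (8/5)·R1: [0, 84/5, -24/5]
R5 ← R5 − (4/5)·R1: [0, 42/5, -12/5]
R3 ← R3 + (4/3)·R2: [0, 0, 0]
R4 ← R4 + (10/9)·R2: [0, 0, 0]
R5 ← R5 + (2/3)·R2: [0, 0, 0]
2 pivots among 3 columns.
Only 2 < 3 pivot columns, so the columns are linearly dependent.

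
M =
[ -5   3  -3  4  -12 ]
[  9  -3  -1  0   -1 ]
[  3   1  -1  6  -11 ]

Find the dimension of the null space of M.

2

Row reduce to echelon form.
R2 ← R2 + (9/5)·R1: [0, 12/5, -32/5, 36/5, -113/5]
R3 ← R3 + (3/5)·R1: [0, 14/5, -14/5, 42/5, -91/5]
R3 ← R3 − (7/6)·R2: [0, 0, 14/3, 0, 49/6]
3 nonzero rows, so rank(M) = 3.
M has 5 columns; by rank–nullity, nullity = 5 − 3 = 2.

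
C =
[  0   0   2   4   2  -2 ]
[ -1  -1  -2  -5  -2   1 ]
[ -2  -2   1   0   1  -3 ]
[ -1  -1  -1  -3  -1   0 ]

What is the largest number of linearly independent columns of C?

Row reduce to echelon form.
Swap R1 ↔ R2
R3 ← R3 − (2)·R1: [0, 0, 5, 10, 5, -5]
R4 ← R4 − R1: [0, 0, 1, 2, 1, -1]
R3 ← R3 − (5/2)·R2: [0, 0, 0, 0, 0, 0]
R4 ← R4 − (1/2)·R2: [0, 0, 0, 0, 0, 0]
Echelon form has 2 nonzero rows, so rank(C) = 2.
The rank gives the maximum number of linearly independent columns: 2.

2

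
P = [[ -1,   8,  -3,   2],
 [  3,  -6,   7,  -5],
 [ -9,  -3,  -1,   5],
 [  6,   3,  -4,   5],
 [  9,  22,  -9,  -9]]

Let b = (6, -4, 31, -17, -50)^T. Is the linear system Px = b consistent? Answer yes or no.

Row reduce the augmented matrix [P | b].
R2 ← R2 + (3)·R1: [0, 18, -2, 1, 14]
R3 ← R3 − (9)·R1: [0, -75, 26, -13, -23]
R4 ← R4 + (6)·R1: [0, 51, -22, 17, 19]
R5 ← R5 + (9)·R1: [0, 94, -36, 9, 4]
R3 ← R3 + (25/6)·R2: [0, 0, 53/3, -53/6, 106/3]
R4 ← R4 − (17/6)·R2: [0, 0, -49/3, 85/6, -62/3]
R5 ← R5 − (47/9)·R2: [0, 0, -230/9, 34/9, -622/9]
R4 ← R4 + (49/53)·R3: [0, 0, 0, 6, 12]
R5 ← R5 + (230/159)·R3: [0, 0, 0, -9, -18]
R5 ← R5 + (3/2)·R4: [0, 0, 0, 0, 0]
The echelon form has 4 nonzero rows, and every pivot lies in the first 4 columns, so rank(P) = rank([P|b]) = 4.
The system is consistent.

yes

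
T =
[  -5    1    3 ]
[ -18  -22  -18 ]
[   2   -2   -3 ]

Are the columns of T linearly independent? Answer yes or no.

no

Row reduce T to echelon form.
R2 ← R2 − (18/5)·R1: [0, -128/5, -144/5]
R3 ← R3 + (2/5)·R1: [0, -8/5, -9/5]
R3 ← R3 − (1/16)·R2: [0, 0, 0]
2 pivots among 3 columns.
Only 2 < 3 pivot columns, so the columns are linearly dependent.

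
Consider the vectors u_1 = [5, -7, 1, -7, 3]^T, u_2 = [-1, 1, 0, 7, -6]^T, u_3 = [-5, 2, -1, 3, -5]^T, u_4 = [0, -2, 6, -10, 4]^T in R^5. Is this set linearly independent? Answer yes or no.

Form the matrix with these vectors as rows and row reduce.
R2 ← R2 + (1/5)·R1: [0, -2/5, 1/5, 28/5, -27/5]
R3 ← R3 + R1: [0, -5, 0, -4, -2]
R3 ← R3 − (25/2)·R2: [0, 0, -5/2, -74, 131/2]
R4 ← R4 − (5)·R2: [0, 0, 5, -38, 31]
R4 ← R4 + (2)·R3: [0, 0, 0, -186, 162]
4 nonzero rows, so the 4 vectors span a space of dimension 4.
Since 4 = 4, the vectors are linearly independent.

yes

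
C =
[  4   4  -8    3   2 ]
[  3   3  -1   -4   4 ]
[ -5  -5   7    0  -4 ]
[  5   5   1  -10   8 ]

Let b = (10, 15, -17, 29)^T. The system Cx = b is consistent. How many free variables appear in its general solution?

3

Row reduce the augmented matrix [C | b].
R2 ← R2 − (3/4)·R1: [0, 0, 5, -25/4, 5/2, 15/2]
R3 ← R3 + (5/4)·R1: [0, 0, -3, 15/4, -3/2, -9/2]
R4 ← R4 − (5/4)·R1: [0, 0, 11, -55/4, 11/2, 33/2]
R3 ← R3 + (3/5)·R2: [0, 0, 0, 0, 0, 0]
R4 ← R4 − (11/5)·R2: [0, 0, 0, 0, 0, 0]
The echelon form has 2 nonzero rows, and every pivot lies in the first 5 columns, so rank(C) = rank([C|b]) = 2.
The system is consistent.
Free variables = (unknowns) − (rank) = 5 − 2 = 3.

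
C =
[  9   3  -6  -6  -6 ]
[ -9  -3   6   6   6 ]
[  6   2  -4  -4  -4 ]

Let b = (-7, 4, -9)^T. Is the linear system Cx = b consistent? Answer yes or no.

Row reduce the augmented matrix [C | b].
R2 ← R2 + R1: [0, 0, 0, 0, 0, -3]
R3 ← R3 − (2/3)·R1: [0, 0, 0, 0, 0, -13/3]
R3 ← R3 − (13/9)·R2: [0, 0, 0, 0, 0, 0]
The echelon form has 2 nonzero rows; the last pivot sits in the augmented column, so rank(C) = 1 but rank([C|b]) = 2.
Since the ranks differ, the system is inconsistent.

no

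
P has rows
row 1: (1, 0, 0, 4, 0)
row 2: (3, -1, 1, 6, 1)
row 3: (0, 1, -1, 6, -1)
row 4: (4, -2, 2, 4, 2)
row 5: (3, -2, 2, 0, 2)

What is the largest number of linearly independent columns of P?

2

Row reduce to echelon form.
R2 ← R2 − (3)·R1: [0, -1, 1, -6, 1]
R4 ← R4 − (4)·R1: [0, -2, 2, -12, 2]
R5 ← R5 − (3)·R1: [0, -2, 2, -12, 2]
R3 ← R3 + R2: [0, 0, 0, 0, 0]
R4 ← R4 − (2)·R2: [0, 0, 0, 0, 0]
R5 ← R5 − (2)·R2: [0, 0, 0, 0, 0]
Echelon form has 2 nonzero rows, so rank(P) = 2.
The rank gives the maximum number of linearly independent columns: 2.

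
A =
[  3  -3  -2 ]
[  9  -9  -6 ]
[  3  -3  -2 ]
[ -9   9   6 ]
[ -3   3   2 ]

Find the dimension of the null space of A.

Row reduce to echelon form.
R2 ← R2 − (3)·R1: [0, 0, 0]
R3 ← R3 − R1: [0, 0, 0]
R4 ← R4 + (3)·R1: [0, 0, 0]
R5 ← R5 + R1: [0, 0, 0]
1 nonzero row, so rank(A) = 1.
A has 3 columns; by rank–nullity, nullity = 3 − 1 = 2.

2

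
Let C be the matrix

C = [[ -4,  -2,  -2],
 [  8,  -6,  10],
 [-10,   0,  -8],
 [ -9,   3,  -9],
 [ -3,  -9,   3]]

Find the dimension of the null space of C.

Row reduce to echelon form.
R2 ← R2 + (2)·R1: [0, -10, 6]
R3 ← R3 − (5/2)·R1: [0, 5, -3]
R4 ← R4 − (9/4)·R1: [0, 15/2, -9/2]
R5 ← R5 − (3/4)·R1: [0, -15/2, 9/2]
R3 ← R3 + (1/2)·R2: [0, 0, 0]
R4 ← R4 + (3/4)·R2: [0, 0, 0]
R5 ← R5 − (3/4)·R2: [0, 0, 0]
2 nonzero rows, so rank(C) = 2.
C has 3 columns; by rank–nullity, nullity = 3 − 2 = 1.

1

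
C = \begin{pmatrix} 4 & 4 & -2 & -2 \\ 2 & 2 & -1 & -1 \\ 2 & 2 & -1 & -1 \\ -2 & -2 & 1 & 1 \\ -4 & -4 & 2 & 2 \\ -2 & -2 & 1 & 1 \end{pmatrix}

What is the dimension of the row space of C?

1

Row reduce to echelon form.
R2 ← R2 − (1/2)·R1: [0, 0, 0, 0]
R3 ← R3 − (1/2)·R1: [0, 0, 0, 0]
R4 ← R4 + (1/2)·R1: [0, 0, 0, 0]
R5 ← R5 + R1: [0, 0, 0, 0]
R6 ← R6 + (1/2)·R1: [0, 0, 0, 0]
Echelon form has 1 nonzero row, so rank(C) = 1.
The row space has dimension equal to the rank: 1.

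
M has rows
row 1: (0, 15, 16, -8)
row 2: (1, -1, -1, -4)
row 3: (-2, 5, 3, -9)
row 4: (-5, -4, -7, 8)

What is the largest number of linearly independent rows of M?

Row reduce to echelon form.
Swap R1 ↔ R2
R3 ← R3 + (2)·R1: [0, 3, 1, -17]
R4 ← R4 + (5)·R1: [0, -9, -12, -12]
R3 ← R3 − (1/5)·R2: [0, 0, -11/5, -77/5]
R4 ← R4 + (3/5)·R2: [0, 0, -12/5, -84/5]
R4 ← R4 − (12/11)·R3: [0, 0, 0, 0]
Echelon form has 3 nonzero rows, so rank(M) = 3.
The rank gives the maximum number of linearly independent rows: 3.

3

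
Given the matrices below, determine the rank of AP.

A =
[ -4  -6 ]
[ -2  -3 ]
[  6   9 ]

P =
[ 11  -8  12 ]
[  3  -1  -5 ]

1

First compute AP:
[[-62,  38, -18],
 [-31,  19,  -9],
 [ 93, -57,  27]]
Now row reduce the product.
R2 ← R2 − (1/2)·R1: [0, 0, 0]
R3 ← R3 + (3/2)·R1: [0, 0, 0]
1 nonzero row, so rank(AP) = 1.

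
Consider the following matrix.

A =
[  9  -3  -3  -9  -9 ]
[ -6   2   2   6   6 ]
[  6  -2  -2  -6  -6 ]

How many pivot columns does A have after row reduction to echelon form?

1

Row reduce to echelon form.
R2 ← R2 + (2/3)·R1: [0, 0, 0, 0, 0]
R3 ← R3 − (2/3)·R1: [0, 0, 0, 0, 0]
Echelon form has 1 nonzero row, so rank(A) = 1.
Each nonzero row contributes one pivot column: 1 pivot columns.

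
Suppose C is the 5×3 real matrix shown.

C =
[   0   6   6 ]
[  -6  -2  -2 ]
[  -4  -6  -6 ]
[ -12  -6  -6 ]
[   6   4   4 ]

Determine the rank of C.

Row reduce to echelon form.
Swap R1 ↔ R2
R3 ← R3 − (2/3)·R1: [0, -14/3, -14/3]
R4 ← R4 − (2)·R1: [0, -2, -2]
R5 ← R5 + R1: [0, 2, 2]
R3 ← R3 + (7/9)·R2: [0, 0, 0]
R4 ← R4 + (1/3)·R2: [0, 0, 0]
R5 ← R5 − (1/3)·R2: [0, 0, 0]
Echelon form has 2 nonzero rows, so rank(C) = 2.

2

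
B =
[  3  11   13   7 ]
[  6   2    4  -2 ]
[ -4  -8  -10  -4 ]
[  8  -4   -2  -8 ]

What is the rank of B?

2

Row reduce to echelon form.
R2 ← R2 − (2)·R1: [0, -20, -22, -16]
R3 ← R3 + (4/3)·R1: [0, 20/3, 22/3, 16/3]
R4 ← R4 − (8/3)·R1: [0, -100/3, -110/3, -80/3]
R3 ← R3 + (1/3)·R2: [0, 0, 0, 0]
R4 ← R4 − (5/3)·R2: [0, 0, 0, 0]
Echelon form has 2 nonzero rows, so rank(B) = 2.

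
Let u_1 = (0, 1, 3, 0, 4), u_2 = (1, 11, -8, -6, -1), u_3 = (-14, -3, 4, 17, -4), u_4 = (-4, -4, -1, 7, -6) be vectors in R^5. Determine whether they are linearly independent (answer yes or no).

yes

Form the matrix with these vectors as rows and row reduce.
Swap R1 ↔ R2
R3 ← R3 + (14)·R1: [0, 151, -108, -67, -18]
R4 ← R4 + (4)·R1: [0, 40, -33, -17, -10]
R3 ← R3 − (151)·R2: [0, 0, -561, -67, -622]
R4 ← R4 − (40)·R2: [0, 0, -153, -17, -170]
R4 ← R4 − (3/11)·R3: [0, 0, 0, 14/11, -4/11]
4 nonzero rows, so the 4 vectors span a space of dimension 4.
Since 4 = 4, the vectors are linearly independent.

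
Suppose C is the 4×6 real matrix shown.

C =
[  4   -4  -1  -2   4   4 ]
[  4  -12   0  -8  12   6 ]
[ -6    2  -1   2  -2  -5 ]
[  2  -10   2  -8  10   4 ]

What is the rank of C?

Row reduce to echelon form.
R2 ← R2 − R1: [0, -8, 1, -6, 8, 2]
R3 ← R3 + (3/2)·R1: [0, -4, -5/2, -1, 4, 1]
R4 ← R4 − (1/2)·R1: [0, -8, 5/2, -7, 8, 2]
R3 ← R3 − (1/2)·R2: [0, 0, -3, 2, 0, 0]
R4 ← R4 − R2: [0, 0, 3/2, -1, 0, 0]
R4 ← R4 + (1/2)·R3: [0, 0, 0, 0, 0, 0]
Echelon form has 3 nonzero rows, so rank(C) = 3.

3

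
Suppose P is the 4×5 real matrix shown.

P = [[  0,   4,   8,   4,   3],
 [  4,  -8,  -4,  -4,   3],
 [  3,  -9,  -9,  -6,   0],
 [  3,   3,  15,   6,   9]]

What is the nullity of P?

3

Row reduce to echelon form.
Swap R1 ↔ R2
R3 ← R3 − (3/4)·R1: [0, -3, -6, -3, -9/4]
R4 ← R4 − (3/4)·R1: [0, 9, 18, 9, 27/4]
R3 ← R3 + (3/4)·R2: [0, 0, 0, 0, 0]
R4 ← R4 − (9/4)·R2: [0, 0, 0, 0, 0]
2 nonzero rows, so rank(P) = 2.
P has 5 columns; by rank–nullity, nullity = 5 − 2 = 3.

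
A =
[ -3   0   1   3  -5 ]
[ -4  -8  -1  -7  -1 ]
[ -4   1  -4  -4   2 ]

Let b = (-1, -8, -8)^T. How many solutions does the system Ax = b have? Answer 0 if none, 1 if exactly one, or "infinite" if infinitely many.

infinite

Row reduce the augmented matrix [A | b].
R2 ← R2 − (4/3)·R1: [0, -8, -7/3, -11, 17/3, -20/3]
R3 ← R3 − (4/3)·R1: [0, 1, -16/3, -8, 26/3, -20/3]
R3 ← R3 + (1/8)·R2: [0, 0, -45/8, -75/8, 75/8, -15/2]
The echelon form has 3 nonzero rows, and every pivot lies in the first 5 columns, so rank(A) = rank([A|b]) = 3.
The system is consistent.
rank = 3 < 5 unknowns, so there are infinitely many solutions.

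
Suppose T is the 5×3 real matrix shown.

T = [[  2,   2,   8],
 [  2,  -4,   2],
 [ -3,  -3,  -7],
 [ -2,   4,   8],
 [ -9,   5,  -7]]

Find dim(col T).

Row reduce to echelon form.
R2 ← R2 − R1: [0, -6, -6]
R3 ← R3 + (3/2)·R1: [0, 0, 5]
R4 ← R4 + R1: [0, 6, 16]
R5 ← R5 + (9/2)·R1: [0, 14, 29]
R4 ← R4 + R2: [0, 0, 10]
R5 ← R5 + (7/3)·R2: [0, 0, 15]
R4 ← R4 − (2)·R3: [0, 0, 0]
R5 ← R5 − (3)·R3: [0, 0, 0]
Echelon form has 3 nonzero rows, so rank(T) = 3.
The column space has dimension equal to the rank: 3.

3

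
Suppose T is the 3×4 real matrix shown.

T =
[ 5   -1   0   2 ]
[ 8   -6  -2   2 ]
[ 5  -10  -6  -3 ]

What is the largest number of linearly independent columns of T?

Row reduce to echelon form.
R2 ← R2 − (8/5)·R1: [0, -22/5, -2, -6/5]
R3 ← R3 − R1: [0, -9, -6, -5]
R3 ← R3 − (45/22)·R2: [0, 0, -21/11, -28/11]
Echelon form has 3 nonzero rows, so rank(T) = 3.
The rank gives the maximum number of linearly independent columns: 3.

3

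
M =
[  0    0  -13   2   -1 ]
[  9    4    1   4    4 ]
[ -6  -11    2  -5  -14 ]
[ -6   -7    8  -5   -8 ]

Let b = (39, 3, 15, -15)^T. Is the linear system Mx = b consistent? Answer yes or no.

yes

Row reduce the augmented matrix [M | b].
Swap R1 ↔ R2
R3 ← R3 + (2/3)·R1: [0, -25/3, 8/3, -7/3, -34/3, 17]
R4 ← R4 + (2/3)·R1: [0, -13/3, 26/3, -7/3, -16/3, -13]
Swap R2 ↔ R3
R4 ← R4 − (13/25)·R2: [0, 0, 182/25, -28/25, 14/25, -546/25]
R4 ← R4 + (14/25)·R3: [0, 0, 0, 0, 0, 0]
The echelon form has 3 nonzero rows, and every pivot lies in the first 5 columns, so rank(M) = rank([M|b]) = 3.
The system is consistent.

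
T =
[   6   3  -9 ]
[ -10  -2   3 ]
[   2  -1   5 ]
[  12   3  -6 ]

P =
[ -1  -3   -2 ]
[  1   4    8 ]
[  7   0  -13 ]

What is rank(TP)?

First compute TP:
[[-66,  -6, 129],
 [ 29,  22, -35],
 [ 32, -10, -77],
 [-51, -24,  78]]
Now row reduce the product.
R2 ← R2 + (29/66)·R1: [0, 213/11, 477/22]
R3 ← R3 + (16/33)·R1: [0, -142/11, -159/11]
R4 ← R4 − (17/22)·R1: [0, -213/11, -477/22]
R3 ← R3 + (2/3)·R2: [0, 0, 0]
R4 ← R4 + R2: [0, 0, 0]
2 nonzero rows, so rank(TP) = 2.

2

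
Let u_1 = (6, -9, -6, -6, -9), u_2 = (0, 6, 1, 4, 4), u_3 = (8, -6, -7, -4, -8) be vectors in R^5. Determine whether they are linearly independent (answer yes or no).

Form the matrix with these vectors as rows and row reduce.
R3 ← R3 − (4/3)·R1: [0, 6, 1, 4, 4]
R3 ← R3 − R2: [0, 0, 0, 0, 0]
2 nonzero rows, so the 3 vectors span a space of dimension 2.
Since 2 < 3, the vectors are linearly dependent.

no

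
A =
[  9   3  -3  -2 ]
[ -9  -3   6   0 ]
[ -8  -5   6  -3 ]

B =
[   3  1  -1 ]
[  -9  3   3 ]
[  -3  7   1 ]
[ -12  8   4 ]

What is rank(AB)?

2

First compute AB:
[[ 33, -19, -11],
 [-18,  24,   6],
 [ 39,  -5, -13]]
Now row reduce the product.
R2 ← R2 + (6/11)·R1: [0, 150/11, 0]
R3 ← R3 − (13/11)·R1: [0, 192/11, 0]
R3 ← R3 − (32/25)·R2: [0, 0, 0]
2 nonzero rows, so rank(AB) = 2.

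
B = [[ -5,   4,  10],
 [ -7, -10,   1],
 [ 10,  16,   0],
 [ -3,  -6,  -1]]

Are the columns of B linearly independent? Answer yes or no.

no

Row reduce B to echelon form.
R2 ← R2 − (7/5)·R1: [0, -78/5, -13]
R3 ← R3 + (2)·R1: [0, 24, 20]
R4 ← R4 − (3/5)·R1: [0, -42/5, -7]
R3 ← R3 + (20/13)·R2: [0, 0, 0]
R4 ← R4 − (7/13)·R2: [0, 0, 0]
2 pivots among 3 columns.
Only 2 < 3 pivot columns, so the columns are linearly dependent.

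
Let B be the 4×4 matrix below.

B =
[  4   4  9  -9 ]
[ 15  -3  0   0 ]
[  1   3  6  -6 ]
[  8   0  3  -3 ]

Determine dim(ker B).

2

Row reduce to echelon form.
R2 ← R2 − (15/4)·R1: [0, -18, -135/4, 135/4]
R3 ← R3 − (1/4)·R1: [0, 2, 15/4, -15/4]
R4 ← R4 − (2)·R1: [0, -8, -15, 15]
R3 ← R3 + (1/9)·R2: [0, 0, 0, 0]
R4 ← R4 − (4/9)·R2: [0, 0, 0, 0]
2 nonzero rows, so rank(B) = 2.
B has 4 columns; by rank–nullity, nullity = 4 − 2 = 2.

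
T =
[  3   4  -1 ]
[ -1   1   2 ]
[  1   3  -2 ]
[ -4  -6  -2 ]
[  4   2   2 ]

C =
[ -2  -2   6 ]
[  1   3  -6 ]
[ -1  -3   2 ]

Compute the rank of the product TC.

3

First compute TC:
[[ -1,   9,  -8],
 [  1,  -1,  -8],
 [  3,  13, -16],
 [  4,  -4,   8],
 [ -8,  -8,  16]]
Now row reduce the product.
R2 ← R2 + R1: [0, 8, -16]
R3 ← R3 + (3)·R1: [0, 40, -40]
R4 ← R4 + (4)·R1: [0, 32, -24]
R5 ← R5 − (8)·R1: [0, -80, 80]
R3 ← R3 − (5)·R2: [0, 0, 40]
R4 ← R4 − (4)·R2: [0, 0, 40]
R5 ← R5 + (10)·R2: [0, 0, -80]
R4 ← R4 − R3: [0, 0, 0]
R5 ← R5 + (2)·R3: [0, 0, 0]
3 nonzero rows, so rank(TC) = 3.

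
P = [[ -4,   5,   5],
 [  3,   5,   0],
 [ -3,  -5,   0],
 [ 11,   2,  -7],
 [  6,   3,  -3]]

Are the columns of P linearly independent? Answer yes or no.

no

Row reduce P to echelon form.
R2 ← R2 + (3/4)·R1: [0, 35/4, 15/4]
R3 ← R3 − (3/4)·R1: [0, -35/4, -15/4]
R4 ← R4 + (11/4)·R1: [0, 63/4, 27/4]
R5 ← R5 + (3/2)·R1: [0, 21/2, 9/2]
R3 ← R3 + R2: [0, 0, 0]
R4 ← R4 − (9/5)·R2: [0, 0, 0]
R5 ← R5 − (6/5)·R2: [0, 0, 0]
2 pivots among 3 columns.
Only 2 < 3 pivot columns, so the columns are linearly dependent.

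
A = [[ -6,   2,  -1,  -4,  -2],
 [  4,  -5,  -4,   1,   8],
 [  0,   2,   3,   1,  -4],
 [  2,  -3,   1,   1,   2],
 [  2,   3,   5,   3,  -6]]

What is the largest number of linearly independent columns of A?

3

Row reduce to echelon form.
R2 ← R2 + (2/3)·R1: [0, -11/3, -14/3, -5/3, 20/3]
R4 ← R4 + (1/3)·R1: [0, -7/3, 2/3, -1/3, 4/3]
R5 ← R5 + (1/3)·R1: [0, 11/3, 14/3, 5/3, -20/3]
R3 ← R3 + (6/11)·R2: [0, 0, 5/11, 1/11, -4/11]
R4 ← R4 − (7/11)·R2: [0, 0, 40/11, 8/11, -32/11]
R5 ← R5 + R2: [0, 0, 0, 0, 0]
R4 ← R4 − (8)·R3: [0, 0, 0, 0, 0]
Echelon form has 3 nonzero rows, so rank(A) = 3.
The rank gives the maximum number of linearly independent columns: 3.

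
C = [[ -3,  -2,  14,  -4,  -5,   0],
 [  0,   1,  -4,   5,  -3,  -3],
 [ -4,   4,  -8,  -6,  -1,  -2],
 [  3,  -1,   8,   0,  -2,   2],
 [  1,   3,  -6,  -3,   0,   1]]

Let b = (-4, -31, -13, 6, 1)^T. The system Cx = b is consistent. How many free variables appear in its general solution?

Row reduce the augmented matrix [C | b].
R3 ← R3 − (4/3)·R1: [0, 20/3, -80/3, -2/3, 17/3, -2, -23/3]
R4 ← R4 + R1: [0, -3, 22, -4, -7, 2, 2]
R5 ← R5 + (1/3)·R1: [0, 7/3, -4/3, -13/3, -5/3, 1, -1/3]
R3 ← R3 − (20/3)·R2: [0, 0, 0, -34, 77/3, 18, 199]
R4 ← R4 + (3)·R2: [0, 0, 10, 11, -16, -7, -91]
R5 ← R5 − (7/3)·R2: [0, 0, 8, -16, 16/3, 8, 72]
Swap R3 ↔ R4
R5 ← R5 − (4/5)·R3: [0, 0, 0, -124/5, 272/15, 68/5, 724/5]
R5 ← R5 − (62/85)·R4: [0, 0, 0, 0, -10/17, 8/17, -6/17]
The echelon form has 5 nonzero rows, and every pivot lies in the first 6 columns, so rank(C) = rank([C|b]) = 5.
The system is consistent.
Free variables = (unknowns) − (rank) = 6 − 5 = 1.

1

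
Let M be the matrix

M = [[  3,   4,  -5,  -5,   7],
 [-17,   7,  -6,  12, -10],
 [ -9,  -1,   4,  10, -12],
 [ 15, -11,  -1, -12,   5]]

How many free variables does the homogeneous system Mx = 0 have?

Row reduce to echelon form.
R2 ← R2 + (17/3)·R1: [0, 89/3, -103/3, -49/3, 89/3]
R3 ← R3 + (3)·R1: [0, 11, -11, -5, 9]
R4 ← R4 − (5)·R1: [0, -31, 24, 13, -30]
R3 ← R3 − (33/89)·R2: [0, 0, 154/89, 94/89, -2]
R4 ← R4 + (93/89)·R2: [0, 0, -1057/89, -362/89, 1]
R4 ← R4 + (151/22)·R3: [0, 0, 0, 35/11, -140/11]
4 nonzero rows, so rank(M) = 4.
M has 5 columns; by rank–nullity, nullity = 5 − 4 = 1.

1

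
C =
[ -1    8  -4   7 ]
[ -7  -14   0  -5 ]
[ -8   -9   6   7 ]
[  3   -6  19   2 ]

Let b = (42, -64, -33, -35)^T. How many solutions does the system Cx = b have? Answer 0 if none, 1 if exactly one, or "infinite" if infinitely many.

1

Row reduce the augmented matrix [C | b].
R2 ← R2 − (7)·R1: [0, -70, 28, -54, -358]
R3 ← R3 − (8)·R1: [0, -73, 38, -49, -369]
R4 ← R4 + (3)·R1: [0, 18, 7, 23, 91]
R3 ← R3 − (73/70)·R2: [0, 0, 44/5, 256/35, 152/35]
R4 ← R4 + (9/35)·R2: [0, 0, 71/5, 319/35, -37/35]
R4 ← R4 − (71/44)·R3: [0, 0, 0, -207/77, -621/77]
The echelon form has 4 nonzero rows, and every pivot lies in the first 4 columns, so rank(C) = rank([C|b]) = 4.
The system is consistent.
rank = 4 = number of unknowns, so the solution is unique.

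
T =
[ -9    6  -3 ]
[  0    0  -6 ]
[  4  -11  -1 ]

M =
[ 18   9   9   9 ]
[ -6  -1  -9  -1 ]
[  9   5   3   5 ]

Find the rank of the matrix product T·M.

First compute TM:
[[-225, -102, -144, -102],
 [-54, -30, -18, -30],
 [129,  42, 132,  42]]
Now row reduce the product.
R2 ← R2 − (6/25)·R1: [0, -138/25, 414/25, -138/25]
R3 ← R3 + (43/75)·R1: [0, -412/25, 1236/25, -412/25]
R3 ← R3 − (206/69)·R2: [0, 0, 0, 0]
2 nonzero rows, so rank(TM) = 2.

2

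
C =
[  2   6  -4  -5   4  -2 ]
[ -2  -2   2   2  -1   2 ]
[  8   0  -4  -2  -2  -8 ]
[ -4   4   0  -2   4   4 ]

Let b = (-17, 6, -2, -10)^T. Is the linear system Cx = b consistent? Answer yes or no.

yes

Row reduce the augmented matrix [C | b].
R2 ← R2 + R1: [0, 4, -2, -3, 3, 0, -11]
R3 ← R3 − (4)·R1: [0, -24, 12, 18, -18, 0, 66]
R4 ← R4 + (2)·R1: [0, 16, -8, -12, 12, 0, -44]
R3 ← R3 + (6)·R2: [0, 0, 0, 0, 0, 0, 0]
R4 ← R4 − (4)·R2: [0, 0, 0, 0, 0, 0, 0]
The echelon form has 2 nonzero rows, and every pivot lies in the first 6 columns, so rank(C) = rank([C|b]) = 2.
The system is consistent.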